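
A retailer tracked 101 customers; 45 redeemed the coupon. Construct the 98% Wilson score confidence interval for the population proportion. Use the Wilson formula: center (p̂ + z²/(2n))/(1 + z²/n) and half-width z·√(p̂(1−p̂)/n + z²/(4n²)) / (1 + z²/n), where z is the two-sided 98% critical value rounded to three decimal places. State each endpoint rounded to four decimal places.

(0.3362, 0.5604)

p̂ = 45/101 = 0.44554; z = 2.326, so z² = 5.410276.
1 + z²/n = 1.053567.
Center = (0.44554 + 0.026784)/1.053567 = 0.44831.
Radicand: p̂(1−p̂)/n + z²/(4n²) = 0.002445887 + 0.000132592 = 0.002578479.
Half-width = 2.326·√0.002578479/1.053567 = 0.11211.
CI: 0.44831 ± 0.11211 = (0.3362, 0.5604).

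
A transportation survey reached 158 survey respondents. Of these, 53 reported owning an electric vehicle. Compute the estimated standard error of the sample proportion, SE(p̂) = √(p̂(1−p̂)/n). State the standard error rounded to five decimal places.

p̂ = 53/158 = 0.33544.
p̂(1−p̂) = 0.33544·0.66456 = 0.222920.
SE = √(0.222920/158) = 0.03756.

SE = 0.03756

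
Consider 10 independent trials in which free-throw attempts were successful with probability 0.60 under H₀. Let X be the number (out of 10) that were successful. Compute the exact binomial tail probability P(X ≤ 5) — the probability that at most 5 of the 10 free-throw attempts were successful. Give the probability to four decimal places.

X ~ Binomial(n=10, p=0.60).
P(X ≤ 5) = Σ_{j=0}^{5} C(10,j)·0.60^j·0.40^{10−j}.
= 0.000105 + 0.001573 + 0.010617 + 0.042467 + 0.111477 + 0.200658 = 0.3669.

P = 0.3669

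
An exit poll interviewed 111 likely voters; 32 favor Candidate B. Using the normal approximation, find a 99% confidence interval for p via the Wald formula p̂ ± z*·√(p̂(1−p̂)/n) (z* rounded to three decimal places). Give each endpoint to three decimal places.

(0.178, 0.399)

Sample proportion p̂ = 32/111 = 0.28829.
SE = √(p̂(1−p̂)/n) = √(0.205178/111) = 0.042994.
The 99% critical value is z* = 2.576.
Margin = 2.576·0.042994 = 0.11075.
Interval: 0.28829 ± 0.11075 → (0.178, 0.399).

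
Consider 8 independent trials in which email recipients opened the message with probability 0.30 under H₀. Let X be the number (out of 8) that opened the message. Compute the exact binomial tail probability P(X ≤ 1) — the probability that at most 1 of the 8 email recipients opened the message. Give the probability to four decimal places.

X ~ Binomial(n=8, p=0.30).
P(X ≤ 1) = C(8,0)·0.30^0·0.70^8 + C(8,1)·0.30^1·0.70^7.
= 0.057648 + 0.197650 = 0.2553.

P = 0.2553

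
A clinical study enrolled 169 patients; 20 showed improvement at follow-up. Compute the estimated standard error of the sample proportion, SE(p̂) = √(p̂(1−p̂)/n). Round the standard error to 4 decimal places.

The sample proportion is 20/169 = 0.11834.
p̂(1−p̂) = 0.104336.
SE = √(0.104336/169) = √0.000617373 = 0.0248.

SE = 0.0248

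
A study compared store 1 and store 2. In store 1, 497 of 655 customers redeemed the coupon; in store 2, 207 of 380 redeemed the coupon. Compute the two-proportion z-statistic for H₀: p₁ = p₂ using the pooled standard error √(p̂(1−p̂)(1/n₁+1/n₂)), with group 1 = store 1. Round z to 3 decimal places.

z = 7.117

p̂₁ = 497/655 = 0.75878, p̂₂ = 207/380 = 0.54474.
Pooled p̂ = (497+207)/(655+380) = 704/1035 = 0.68019.
Pooled SE = √[0.2175304·0.00415830] ≈ 0.030076.
z = 0.21404/0.030076 = 7.117.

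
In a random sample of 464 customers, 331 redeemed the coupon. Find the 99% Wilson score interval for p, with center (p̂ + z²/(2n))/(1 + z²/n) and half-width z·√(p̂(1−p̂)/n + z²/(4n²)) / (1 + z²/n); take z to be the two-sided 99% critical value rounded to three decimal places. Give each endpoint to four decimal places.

(0.6566, 0.7641)

p̂ = 331/464 = 0.71336; z = 2.576, so z² = 6.635776.
Denominator 1 + z²/n = 1 + 6.635776/464 = 1.014301.
Adjusted center: (0.71336 + z²/(2n))/1.014301 = 0.71035.
Radicand: p̂(1−p̂)/n + z²/(4n²) = 0.000440682 + 0.000007705 = 0.000448387.
Half-width = 2.576·√0.000448387/1.014301 = 0.05378.
CI: 0.71035 ± 0.05378 = (0.6566, 0.7641).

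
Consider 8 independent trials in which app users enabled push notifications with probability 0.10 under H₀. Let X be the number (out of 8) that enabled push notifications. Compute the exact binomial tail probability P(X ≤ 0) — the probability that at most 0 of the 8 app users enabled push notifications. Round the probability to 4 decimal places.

X ~ Binomial(n=8, p=0.10).
P(X ≤ 0) = C(8,0)·0.10^0·0.90^8.
= 0.430467 = 0.4305.

P = 0.4305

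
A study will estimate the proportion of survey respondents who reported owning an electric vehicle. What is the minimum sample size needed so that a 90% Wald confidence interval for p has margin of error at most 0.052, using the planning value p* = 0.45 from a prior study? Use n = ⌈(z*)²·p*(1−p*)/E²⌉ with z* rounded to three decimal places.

n = 248

The 90% critical value is z* = 1.645.
p*(1−p*) = 0.45·0.55 = 0.2475.
Required n before rounding: 2.706025 × 0.2475 / 0.052² = 247.685.
Rounding up, n = 248.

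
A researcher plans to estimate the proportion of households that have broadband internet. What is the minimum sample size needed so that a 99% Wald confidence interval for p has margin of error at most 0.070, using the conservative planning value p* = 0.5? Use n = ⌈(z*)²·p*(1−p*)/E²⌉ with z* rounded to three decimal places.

n = 339

For 99% confidence, z* = 2.576.
p*(1−p*) = 0.2500.
(z*)²·p*(1−p*)/E² = 6.635776·0.2500/0.004900 = 338.560.
Rounding up, n = 339.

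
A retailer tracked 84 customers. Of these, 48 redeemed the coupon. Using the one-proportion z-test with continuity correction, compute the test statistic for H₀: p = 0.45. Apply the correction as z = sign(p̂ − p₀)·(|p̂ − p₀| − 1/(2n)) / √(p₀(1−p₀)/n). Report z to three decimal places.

z = 2.127

Sample proportion p̂ = 48/84 = 0.57143. p̂ − p₀ = 0.121429.
1/(2n) = 0.005952.
Corrected numerator: |0.121429| − 0.005952 = 0.115477.
Under H₀, SE = √(p₀(1−p₀)/n) = √(0.45·0.55/84) = √0.002946429 = 0.054281.
z = +0.115477/0.054281 = 2.127.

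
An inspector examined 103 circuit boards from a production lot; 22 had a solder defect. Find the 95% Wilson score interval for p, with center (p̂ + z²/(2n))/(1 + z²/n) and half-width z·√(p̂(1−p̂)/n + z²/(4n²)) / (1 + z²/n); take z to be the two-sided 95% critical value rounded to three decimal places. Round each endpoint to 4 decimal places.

p̂ = 22/103 = 0.21359; z = 1.960, so z² = 3.841600.
1 + z²/n = 1.037297.
Adjusted center: (0.21359 + z²/(2n))/1.037297 = 0.22389.
Radicand: p̂(1−p̂)/n + z²/(4n²) = 0.001630782 + 0.000090527 = 0.001721309.
Half-width = z·√(radicand)/denom = 1.960·0.041489/1.037297 = 0.07839.
CI: 0.22389 ± 0.07839 = (0.1455, 0.3023).

(0.1455, 0.3023)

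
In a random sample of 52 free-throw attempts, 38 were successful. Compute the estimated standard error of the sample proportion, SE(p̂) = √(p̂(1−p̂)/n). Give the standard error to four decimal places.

With x = 38 successes in n = 52, p̂ = 0.73077.
p̂(1−p̂) = 0.73077·0.26923 = 0.196745.
SE = √(0.196745/52) = 0.0615.

SE = 0.0615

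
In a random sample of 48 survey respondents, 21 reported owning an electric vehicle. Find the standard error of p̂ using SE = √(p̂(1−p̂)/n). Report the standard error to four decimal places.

SE = 0.0716

With x = 21 successes in n = 48, p̂ = 0.43750.
p̂(1−p̂) = 0.246094.
Dividing by n and taking the root: √0.005126958 = 0.0716.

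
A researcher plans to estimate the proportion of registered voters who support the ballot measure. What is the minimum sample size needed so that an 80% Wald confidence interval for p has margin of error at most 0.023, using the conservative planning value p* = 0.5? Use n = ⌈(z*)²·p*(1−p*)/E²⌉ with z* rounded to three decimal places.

n = 777

The 80% critical value is z* = 1.282.
p*(1−p*) = 0.50·0.50 = 0.2500.
(z*)²·p*(1−p*)/E² = 1.643524·0.2500/0.000529 = 776.713.
⌈776.713⌉ = 777.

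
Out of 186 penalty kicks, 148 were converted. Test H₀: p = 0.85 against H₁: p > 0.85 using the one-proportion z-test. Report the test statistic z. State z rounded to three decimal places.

Sample proportion p̂ = 148/186 = 0.79570.
Under H₀, SE = √(p₀(1−p₀)/n) = √(0.85·0.15/186) = √0.000685484 = 0.026182.
Test statistic: z = -0.05430/0.026182 = -2.074.

z = -2.074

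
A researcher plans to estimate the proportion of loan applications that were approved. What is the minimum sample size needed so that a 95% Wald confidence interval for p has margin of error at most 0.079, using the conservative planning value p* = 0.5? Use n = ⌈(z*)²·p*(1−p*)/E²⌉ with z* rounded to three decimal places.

The 95% critical value is z* = 1.960.
p*(1−p*) = 0.50·0.50 = 0.2500.
Required n before rounding: 3.841600 × 0.2500 / 0.079² = 153.886.
Rounding up, n = 154.

n = 154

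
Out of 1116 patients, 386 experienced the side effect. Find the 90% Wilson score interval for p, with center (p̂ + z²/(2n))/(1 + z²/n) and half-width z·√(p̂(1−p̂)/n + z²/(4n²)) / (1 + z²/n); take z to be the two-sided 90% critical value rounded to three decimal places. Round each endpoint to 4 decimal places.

p̂ = 386/1116 = 0.34588; z = 1.645, so z² = 2.706025.
1 + z²/n = 1.002425.
Center = (0.34588 + 0.001212)/1.002425 = 0.34625.
Radicand: p̂(1−p̂)/n + z²/(4n²) = 0.000202730 + 0.000000543 = 0.000203273.
Half-width = 1.645·√0.000203273/1.002425 = 0.02340.
CI: 0.34625 ± 0.02340 = (0.3229, 0.3696).

(0.3229, 0.3696)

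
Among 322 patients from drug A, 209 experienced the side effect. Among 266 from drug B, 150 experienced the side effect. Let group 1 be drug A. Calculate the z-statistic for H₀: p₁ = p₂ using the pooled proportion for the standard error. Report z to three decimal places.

z = 2.108

Sample proportions: p̂₁ = 209/322 = 0.64907 and p̂₂ = 150/266 = 0.56391.
Pooling: p̂ = 359/588 = 0.61054.
SE = √[p̂(1−p̂)(1/n₁+1/n₂)] = √[0.61054·0.38946·(1/322+1/266)] ≈ 0.040402.
z = 0.08516/0.040402 = 2.108.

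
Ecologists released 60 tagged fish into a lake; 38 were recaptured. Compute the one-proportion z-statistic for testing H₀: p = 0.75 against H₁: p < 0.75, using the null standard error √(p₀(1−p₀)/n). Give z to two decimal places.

z = -2.09

With x = 38 successes in n = 60, p̂ = 0.63333.
SE₀ = √(0.75·0.25/60) = 0.055902.
z = (0.63333 − 0.75)/0.055902 = -0.11667/0.055902 = -2.09.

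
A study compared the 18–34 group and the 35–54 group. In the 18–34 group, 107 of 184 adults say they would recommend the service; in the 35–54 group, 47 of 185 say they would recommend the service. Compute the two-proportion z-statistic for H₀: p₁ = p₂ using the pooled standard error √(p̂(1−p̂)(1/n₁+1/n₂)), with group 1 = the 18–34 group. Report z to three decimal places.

Sample proportions: p̂₁ = 107/184 = 0.58152 and p̂₂ = 47/185 = 0.25405.
Pooled p̂ = (107+47)/(184+185) = 154/369 = 0.41734.
Pooled SE = √[0.2431680·0.01084019] ≈ 0.051342.
z = 0.32747/0.051342 = 6.378.

z = 6.378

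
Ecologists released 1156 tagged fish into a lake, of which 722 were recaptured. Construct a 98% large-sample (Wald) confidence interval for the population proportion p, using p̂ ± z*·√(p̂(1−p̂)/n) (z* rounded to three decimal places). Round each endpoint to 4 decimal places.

With x = 722 successes in n = 1156, p̂ = 0.62457.
SE = √(p̂(1−p̂)/n) = √(0.234483/1156) = 0.014242.
For 98% confidence, z* = 2.326.
Margin of error: 2.326 × 0.014242 = 0.03313.
Interval: 0.62457 ± 0.03313 → (0.5914, 0.6577).

(0.5914, 0.6577)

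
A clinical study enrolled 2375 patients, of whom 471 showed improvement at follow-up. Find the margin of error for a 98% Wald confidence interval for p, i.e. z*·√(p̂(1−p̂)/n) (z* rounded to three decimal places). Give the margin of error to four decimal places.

p̂ = 471/2375 = 0.19832.
SE(p̂) = √(0.19832·0.80168/2375) = 0.008182.
z* = 2.326 at the 98% level.
ME = 2.326·0.008182 = 0.0190.

ME = 0.0190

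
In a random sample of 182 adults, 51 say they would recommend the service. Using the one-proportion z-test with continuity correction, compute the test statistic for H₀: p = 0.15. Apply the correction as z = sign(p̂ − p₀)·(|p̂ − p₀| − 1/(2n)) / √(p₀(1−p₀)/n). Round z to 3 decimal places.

z = 4.816

The sample proportion is 51/182 = 0.28022. p̂ − p₀ = 0.130220.
Continuity correction 1/(2n) = 1/364 = 0.002747.
Corrected numerator: |0.130220| − 0.002747 = 0.127473.
SE₀ = √(0.15·0.85/182) = 0.026468.
z = +0.127473/0.026468 = 4.816.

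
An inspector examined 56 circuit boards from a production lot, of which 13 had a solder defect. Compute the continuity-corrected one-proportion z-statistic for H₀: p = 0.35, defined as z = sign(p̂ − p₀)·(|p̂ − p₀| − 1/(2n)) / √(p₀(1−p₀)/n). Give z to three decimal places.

p̂ = 13/56 = 0.23214. p̂ − p₀ = -0.117857.
1/(2n) = 0.008929.
Corrected numerator: |-0.117857| − 0.008929 = 0.108928.
SE₀ = √(0.35·0.65/56) = 0.063738.
z = −0.108928/0.063738 = -1.709.

z = -1.709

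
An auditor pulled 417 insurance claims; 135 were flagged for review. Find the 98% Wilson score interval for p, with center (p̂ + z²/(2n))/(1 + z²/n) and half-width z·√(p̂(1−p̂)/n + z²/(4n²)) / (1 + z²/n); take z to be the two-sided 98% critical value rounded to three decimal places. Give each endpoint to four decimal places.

p̂ = 135/417 = 0.32374; z = 2.326, so z² = 5.410276.
Denominator 1 + z²/n = 1 + 5.410276/417 = 1.012974.
Adjusted center: (0.32374 + z²/(2n))/1.012974 = 0.32600.
Radicand: p̂(1−p̂)/n + z²/(4n²) = 0.000525019 + 0.000007778 = 0.000532797.
Half-width = 2.326·√0.000532797/1.012974 = 0.05300.
Interval: 0.32600 ± 0.05300 → (0.2730, 0.3790).

(0.2730, 0.3790)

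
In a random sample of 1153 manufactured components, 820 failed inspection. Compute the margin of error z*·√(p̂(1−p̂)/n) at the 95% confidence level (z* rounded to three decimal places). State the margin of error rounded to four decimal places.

p̂ = 820/1153 = 0.71119.
Standard error of p̂: √(0.205400/1153) = √0.000178144 = 0.013347.
The 95% critical value is z* = 1.960.
ME = 1.960·0.013347 = 0.0262.

ME = 0.0262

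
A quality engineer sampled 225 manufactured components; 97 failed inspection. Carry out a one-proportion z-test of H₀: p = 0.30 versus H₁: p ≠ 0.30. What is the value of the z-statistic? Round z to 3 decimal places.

z = 4.292

The sample proportion is 97/225 = 0.43111.
Under H₀, SE = √(p₀(1−p₀)/n) = √(0.30·0.70/225) = √0.000933333 = 0.030551.
z = (0.43111 − 0.30)/0.030551 = 0.13111/0.030551 = 4.292.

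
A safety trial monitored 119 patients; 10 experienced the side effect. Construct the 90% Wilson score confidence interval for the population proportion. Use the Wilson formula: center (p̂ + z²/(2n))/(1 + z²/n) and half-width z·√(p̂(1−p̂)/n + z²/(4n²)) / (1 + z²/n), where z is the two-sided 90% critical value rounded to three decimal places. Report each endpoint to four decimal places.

Here p̂ = 10/119 = 0.08403 and z = 1.645 (z² = 2.706025).
Denominator 1 + z²/n = 1 + 2.706025/119 = 1.022740.
Adjusted center: (0.08403 + z²/(2n))/1.022740 = 0.09328.
Radicand: p̂(1−p̂)/n + z²/(4n²) = 0.000646823 + 0.000047772 = 0.000694595.
Half-width = z·√(radicand)/denom = 1.645·0.026355/1.022740 = 0.04239.
Interval: 0.09328 ± 0.04239 → (0.0509, 0.1357).

(0.0509, 0.1357)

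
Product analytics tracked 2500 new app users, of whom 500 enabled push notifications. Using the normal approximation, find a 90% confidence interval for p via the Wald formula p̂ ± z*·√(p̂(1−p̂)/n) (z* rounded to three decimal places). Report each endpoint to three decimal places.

(0.187, 0.213)

Sample proportion p̂ = 500/2500 = 0.20000.
SE(p̂) = √(0.20000·0.80000/2500) = 0.008000.
The 90% critical value is z* = 1.645.
Margin of error: 1.645 × 0.008000 = 0.01316.
So the interval runs from 0.187 to 0.213.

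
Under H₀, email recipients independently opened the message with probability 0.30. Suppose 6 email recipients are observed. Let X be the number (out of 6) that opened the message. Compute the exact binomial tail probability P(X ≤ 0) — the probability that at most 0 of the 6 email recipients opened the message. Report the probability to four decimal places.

X is binomial with n = 6 and p = 0.30.
P(X ≤ 0) = C(6,0)·0.30^0·0.70^6.
= 0.117649 = 0.1176.

P = 0.1176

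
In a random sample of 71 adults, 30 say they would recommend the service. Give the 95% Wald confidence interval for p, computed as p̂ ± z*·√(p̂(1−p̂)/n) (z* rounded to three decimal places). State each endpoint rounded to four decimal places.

The sample proportion is 30/71 = 0.42254.
SE = √(p̂(1−p̂)/n) = √(0.243999/71) = 0.058623.
The 95% critical value is z* = 1.960.
Margin of error: 1.960 × 0.058623 = 0.11490.
Interval: 0.42254 ± 0.11490 → (0.3076, 0.5374).

(0.3076, 0.5374)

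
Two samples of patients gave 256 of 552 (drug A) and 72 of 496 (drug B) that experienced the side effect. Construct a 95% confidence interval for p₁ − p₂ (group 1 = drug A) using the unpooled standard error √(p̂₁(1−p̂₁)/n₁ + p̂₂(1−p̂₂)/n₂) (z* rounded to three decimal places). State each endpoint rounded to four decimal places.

(0.2667, 0.3705)

p̂₁ = 0.46377, p̂₂ = 0.14516, so the observed difference is 0.31861.
SE = √(0.000450520 + 0.000250180) = √0.000700700 = 0.026471.
The 95% critical value is z* = 1.960. Margin of error = 0.05188.
Interval: 0.31861 ± 0.05188 → (0.2667, 0.3705).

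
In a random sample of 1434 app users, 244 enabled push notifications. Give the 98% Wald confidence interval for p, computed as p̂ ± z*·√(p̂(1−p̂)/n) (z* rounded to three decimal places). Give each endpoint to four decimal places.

(0.1471, 0.1932)

Sample proportion p̂ = 244/1434 = 0.17015.
Standard error of p̂: √(0.141201/1434) = √0.000098467 = 0.009923.
The 98% critical value is z* = 2.326.
Margin = 2.326·0.009923 = 0.02308.
So the interval runs from 0.1471 to 0.1932.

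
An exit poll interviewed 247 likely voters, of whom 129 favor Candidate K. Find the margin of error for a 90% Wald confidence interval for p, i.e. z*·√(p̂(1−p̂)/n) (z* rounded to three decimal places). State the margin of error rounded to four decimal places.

ME = 0.0523

With x = 129 successes in n = 247, p̂ = 0.52227.
SE(p̂) = √(0.52227·0.47773/247) = 0.031783.
The 90% critical value is z* = 1.645.
Margin of error = z*·SE = 1.645 × 0.031783 = 0.0523.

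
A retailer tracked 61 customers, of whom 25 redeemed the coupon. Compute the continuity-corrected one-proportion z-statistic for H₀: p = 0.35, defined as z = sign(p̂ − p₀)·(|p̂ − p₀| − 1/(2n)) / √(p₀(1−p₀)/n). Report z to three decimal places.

z = 0.846

Sample proportion p̂ = 25/61 = 0.40984. p̂ − p₀ = 0.059836.
1/(2n) = 0.008197.
Corrected numerator: |0.059836| − 0.008197 = 0.051639.
SE₀ = √(0.35·0.65/61) = 0.061070.
z = (+)0.051639/0.061070 = 0.846.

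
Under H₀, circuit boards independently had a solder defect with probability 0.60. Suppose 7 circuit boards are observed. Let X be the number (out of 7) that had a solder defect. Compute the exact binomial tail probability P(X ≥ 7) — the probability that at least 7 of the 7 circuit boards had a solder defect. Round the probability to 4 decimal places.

X is binomial with n = 7 and p = 0.60.
P(X ≥ 7) = C(7,7)·0.60^7·0.40^0.
= 0.027994 = 0.0280.

P = 0.0280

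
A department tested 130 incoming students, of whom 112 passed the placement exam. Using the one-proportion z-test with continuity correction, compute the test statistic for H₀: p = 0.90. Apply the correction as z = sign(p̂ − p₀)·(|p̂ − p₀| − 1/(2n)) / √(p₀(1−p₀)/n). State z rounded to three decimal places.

z = -1.316

Sample proportion p̂ = 112/130 = 0.86154. p̂ − p₀ = -0.038462.
1/(2n) = 0.003846.
Corrected numerator: |-0.038462| − 0.003846 = 0.034616.
Null standard error: √(0.90·0.10/130) = √0.000692308 = 0.026312.
z = (−)0.034616/0.026312 = -1.316.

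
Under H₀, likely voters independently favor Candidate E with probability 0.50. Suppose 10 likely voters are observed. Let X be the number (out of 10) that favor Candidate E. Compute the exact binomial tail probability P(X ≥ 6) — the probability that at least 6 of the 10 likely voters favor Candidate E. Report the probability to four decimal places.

X ~ Binomial(n=10, p=0.50).
P(X ≥ 6) = Σ_{j=6}^{10} C(10,j)·0.50^j·0.50^{10−j}.
= 0.205078 + 0.117188 + 0.043945 + 0.009766 + 0.000977 = 0.3770.

P = 0.3770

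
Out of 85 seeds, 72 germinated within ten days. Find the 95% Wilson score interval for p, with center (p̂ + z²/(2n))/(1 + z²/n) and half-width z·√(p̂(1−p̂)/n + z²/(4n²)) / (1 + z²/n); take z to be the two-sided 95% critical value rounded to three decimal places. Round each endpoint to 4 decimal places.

Here p̂ = 72/85 = 0.84706 and z = 1.960 (z² = 3.841600).
1 + z²/n = 1.045195.
Center = (0.84706 + 0.022598)/1.045195 = 0.83205.
Radicand: p̂(1−p̂)/n + z²/(4n²) = 0.001524120 + 0.000132927 = 0.001657047.
Half-width = z·√(radicand)/denom = 1.960·0.040707/1.045195 = 0.07634.
Interval: 0.83205 ± 0.07634 → (0.7557, 0.9084).

(0.7557, 0.9084)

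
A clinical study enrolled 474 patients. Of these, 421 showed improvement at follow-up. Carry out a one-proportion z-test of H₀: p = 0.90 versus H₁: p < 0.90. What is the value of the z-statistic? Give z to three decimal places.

z = -0.857

Sample proportion p̂ = 421/474 = 0.88819.
Under H₀, SE = √(p₀(1−p₀)/n) = √(0.90·0.10/474) = √0.000189873 = 0.013779.
Test statistic: z = -0.01181/0.013779 = -0.857.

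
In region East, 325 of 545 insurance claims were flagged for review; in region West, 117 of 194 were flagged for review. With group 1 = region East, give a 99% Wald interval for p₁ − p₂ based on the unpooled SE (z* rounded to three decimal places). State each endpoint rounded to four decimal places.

p̂₁ = 0.59633, p̂₂ = 0.60309, so the observed difference is -0.00676.
Unpooled SE = √(p̂₁(1−p̂₁)/n₁ + p̂₂(1−p̂₂)/n₂) = √(0.000441689 + 0.001233876) = 0.040934.
z* = 2.576 at the 99% level. Margin of error = 0.10545.
So the interval runs from -0.1122 to 0.0987.

(-0.1122, 0.0987)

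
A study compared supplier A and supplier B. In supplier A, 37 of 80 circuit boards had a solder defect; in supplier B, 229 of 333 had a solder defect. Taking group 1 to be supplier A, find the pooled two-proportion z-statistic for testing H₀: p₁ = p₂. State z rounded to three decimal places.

p̂₁ = 37/80 = 0.46250, p̂₂ = 229/333 = 0.68769.
Pooling: p̂ = 266/413 = 0.64407.
SE = √[p̂(1−p̂)(1/n₁+1/n₂)] = √[0.64407·0.35593·(1/80+1/333)] ≈ 0.059615.
z = -0.22519/0.059615 = -3.777.

z = -3.777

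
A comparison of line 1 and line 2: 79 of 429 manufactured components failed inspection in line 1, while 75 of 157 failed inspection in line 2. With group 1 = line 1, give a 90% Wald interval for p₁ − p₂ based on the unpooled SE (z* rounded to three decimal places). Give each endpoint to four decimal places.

(-0.3660, -0.2211)

p̂₁ = 0.18415, p̂₂ = 0.47771, so the observed difference is -0.29356.
SE = √(0.000350206 + 0.001589191) = √0.001939397 = 0.044039.
For 90% confidence, z* = 1.645. Margin = 1.645·0.044039 = 0.07244.
CI: -0.29356 ± 0.07244 = (-0.3660, -0.2211).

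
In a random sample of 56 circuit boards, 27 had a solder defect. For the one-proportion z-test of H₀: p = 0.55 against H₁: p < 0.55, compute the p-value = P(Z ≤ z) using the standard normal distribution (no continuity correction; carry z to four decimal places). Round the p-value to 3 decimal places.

Sample proportion p̂ = 27/56 = 0.48214.
SE₀ = √(0.55·0.45/56) = 0.066480.
z = (p̂ − p₀)/SE = (27/56 − 0.55)/0.066480 ≈ -1.0207.
p-value = P(Z ≤ z) with z = -1.0207 → 0.154.

p-value = 0.154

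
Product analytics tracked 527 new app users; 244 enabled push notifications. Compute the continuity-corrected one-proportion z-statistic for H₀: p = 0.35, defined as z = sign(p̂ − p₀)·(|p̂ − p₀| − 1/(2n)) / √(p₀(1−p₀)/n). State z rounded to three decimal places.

z = 5.393

p̂ = 244/527 = 0.46300. p̂ − p₀ = 0.112998.
1/(2n) = 0.000949.
Corrected numerator: |0.112998| − 0.000949 = 0.112049.
Under H₀, SE = √(p₀(1−p₀)/n) = √(0.35·0.65/527) = √0.000431689 = 0.020777.
z = (+)0.112049/0.020777 = 5.393.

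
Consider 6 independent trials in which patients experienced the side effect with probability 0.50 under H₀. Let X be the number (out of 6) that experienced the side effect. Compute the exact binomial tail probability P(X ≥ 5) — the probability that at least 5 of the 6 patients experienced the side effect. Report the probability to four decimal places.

X ~ Binomial(n=6, p=0.50).
P(X ≥ 5) = C(6,5)·0.50^5·0.50^1 + C(6,6)·0.50^6·0.50^0.
= 0.093750 + 0.015625 = 0.1094.

P = 0.1094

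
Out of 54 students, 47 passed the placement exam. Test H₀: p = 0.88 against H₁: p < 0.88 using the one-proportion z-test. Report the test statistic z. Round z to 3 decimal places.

With x = 47 successes in n = 54, p̂ = 0.87037.
Under H₀, SE = √(p₀(1−p₀)/n) = √(0.88·0.12/54) = √0.001955556 = 0.044222.
z = (p̂ − p₀)/SE = (0.87037 − 0.88)/0.044222 = -0.218.

z = -0.218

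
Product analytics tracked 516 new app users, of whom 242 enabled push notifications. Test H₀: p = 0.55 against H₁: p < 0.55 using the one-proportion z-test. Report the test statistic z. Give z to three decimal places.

z = -3.699

p̂ = 242/516 = 0.46899.
Under H₀, SE = √(p₀(1−p₀)/n) = √(0.55·0.45/516) = √0.000479651 = 0.021901.
Test statistic: z = -0.08101/0.021901 = -3.699.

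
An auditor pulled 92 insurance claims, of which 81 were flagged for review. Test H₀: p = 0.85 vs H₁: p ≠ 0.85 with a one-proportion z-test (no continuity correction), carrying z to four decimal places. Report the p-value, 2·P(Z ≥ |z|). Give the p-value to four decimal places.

p-value = 0.4136

p̂ = 81/92 = 0.88043.
Null standard error: √(0.85·0.15/92) = √0.001385870 = 0.037227.
Test statistic (full precision, shown to 4 dp): z = (81/92 − 0.85)/SE₀ ≈ 0.8175.
p-value = 2·P(Z ≥ |z|) with z = 0.8175 → 0.4136.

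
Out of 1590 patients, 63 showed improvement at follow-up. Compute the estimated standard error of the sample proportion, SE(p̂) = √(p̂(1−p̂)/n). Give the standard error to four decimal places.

With x = 63 successes in n = 1590, p̂ = 0.03962.
p̂(1−p̂) = 0.038050.
SE = √(0.038050/1590) = 0.0049.

SE = 0.0049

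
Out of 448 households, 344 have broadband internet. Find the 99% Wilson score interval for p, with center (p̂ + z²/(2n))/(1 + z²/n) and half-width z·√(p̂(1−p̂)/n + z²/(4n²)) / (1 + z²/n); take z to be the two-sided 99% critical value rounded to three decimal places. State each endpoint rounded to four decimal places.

Here p̂ = 344/448 = 0.76786 and z = 2.576 (z² = 6.635776).
1 + z²/n = 1.014812.
Adjusted center: (0.76786 + z²/(2n))/1.014812 = 0.76395.
Radicand: p̂(1−p̂)/n + z²/(4n²) = 0.000397885 + 0.000008266 = 0.000406151.
Half-width = z·√(radicand)/denom = 2.576·0.020153/1.014812 = 0.05116.
Interval: 0.76395 ± 0.05116 → (0.7128, 0.8151).

(0.7128, 0.8151)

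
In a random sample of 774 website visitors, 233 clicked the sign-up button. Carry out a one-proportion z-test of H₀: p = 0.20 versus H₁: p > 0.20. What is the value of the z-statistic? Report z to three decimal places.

z = 7.027

The sample proportion is 233/774 = 0.30103.
Null standard error: √(0.20·0.80/774) = √0.000206718 = 0.014378.
z = (0.30103 − 0.20)/0.014378 = 0.10103/0.014378 = 7.027.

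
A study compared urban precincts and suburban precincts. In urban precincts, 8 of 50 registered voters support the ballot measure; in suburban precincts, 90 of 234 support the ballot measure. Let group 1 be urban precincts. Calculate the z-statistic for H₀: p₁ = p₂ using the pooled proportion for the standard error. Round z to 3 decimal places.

z = -3.033

p̂₁ = 8/50 = 0.16000, p̂₂ = 90/234 = 0.38462.
Pooling: p̂ = 98/284 = 0.34507.
SE = √[p̂(1−p̂)(1/n₁+1/n₂)] = √[0.34507·0.65493·(1/50+1/234)] ≈ 0.074066.
z = -0.22462/0.074066 = -3.033.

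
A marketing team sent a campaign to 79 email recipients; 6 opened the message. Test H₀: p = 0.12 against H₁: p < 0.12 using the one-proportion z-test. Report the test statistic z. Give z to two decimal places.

z = -1.20

Sample proportion p̂ = 6/79 = 0.07595.
Null standard error: √(0.12·0.88/79) = √0.001336709 = 0.036561.
Test statistic: z = -0.04405/0.036561 = -1.20.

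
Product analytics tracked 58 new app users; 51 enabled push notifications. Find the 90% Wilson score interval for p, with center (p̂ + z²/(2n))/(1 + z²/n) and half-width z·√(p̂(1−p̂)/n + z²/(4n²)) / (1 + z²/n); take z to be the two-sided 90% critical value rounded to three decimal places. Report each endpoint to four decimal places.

p̂ = 51/58 = 0.87931; z = 1.645, so z² = 2.706025.
1 + z²/n = 1.046656.
Center = (0.87931 + 0.023328)/1.046656 = 0.86240.
Radicand: p̂(1−p̂)/n + z²/(4n²) = 0.001829718 + 0.000201102 = 0.002030820.
Half-width = z·√(radicand)/denom = 1.645·0.045065/1.046656 = 0.07083.
CI: 0.86240 ± 0.07083 = (0.7916, 0.9332).

(0.7916, 0.9332)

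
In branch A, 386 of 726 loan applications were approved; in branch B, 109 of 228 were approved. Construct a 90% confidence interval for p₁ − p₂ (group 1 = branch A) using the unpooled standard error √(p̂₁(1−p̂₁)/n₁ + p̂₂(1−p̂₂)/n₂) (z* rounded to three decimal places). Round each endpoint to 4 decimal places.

(-0.0088, 0.1160)

p̂₁ = 0.53168, p̂₂ = 0.47807, so the observed difference is 0.05361.
SE = √(0.000342970 + 0.001094382) = √0.001437352 = 0.037912.
z* = 1.645 at the 90% level. Margin = 1.645·0.037912 = 0.06237.
So the interval runs from -0.0088 to 0.1160.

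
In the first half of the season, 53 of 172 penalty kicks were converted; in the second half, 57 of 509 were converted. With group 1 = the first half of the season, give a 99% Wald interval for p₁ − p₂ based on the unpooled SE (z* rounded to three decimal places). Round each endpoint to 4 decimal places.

p̂₁ = 0.30814, p̂₂ = 0.11198, so the observed difference is 0.19616.
SE = √(0.001239474 + 0.000195371) = √0.001434845 = 0.037879.
The 99% critical value is z* = 2.576. Margin of error = 0.09758.
So the interval runs from 0.0986 to 0.2937.

(0.0986, 0.2937)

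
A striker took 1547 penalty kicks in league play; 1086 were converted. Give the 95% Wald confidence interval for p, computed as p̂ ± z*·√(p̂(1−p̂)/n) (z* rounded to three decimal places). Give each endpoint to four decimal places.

(0.6792, 0.7248)

Sample proportion p̂ = 1086/1547 = 0.70200.
Standard error of p̂: √(0.209194/1547) = √0.000135226 = 0.011629.
z* = 1.960 at the 95% level.
Margin of error: 1.960 × 0.011629 = 0.02279.
Interval: 0.70200 ± 0.02279 → (0.6792, 0.7248).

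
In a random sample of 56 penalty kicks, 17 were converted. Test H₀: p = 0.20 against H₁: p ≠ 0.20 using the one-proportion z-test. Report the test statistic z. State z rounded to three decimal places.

z = 1.938

The sample proportion is 17/56 = 0.30357.
SE₀ = √(0.20·0.80/56) = 0.053452.
z = (0.30357 − 0.20)/0.053452 = 0.10357/0.053452 = 1.938.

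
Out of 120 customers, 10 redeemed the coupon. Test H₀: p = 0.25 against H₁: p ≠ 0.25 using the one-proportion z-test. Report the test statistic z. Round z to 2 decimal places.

The sample proportion is 10/120 = 0.08333.
Null standard error: √(0.25·0.75/120) = √0.001562500 = 0.039528.
z = (p̂ − p₀)/SE = (0.08333 − 0.25)/0.039528 = -4.22.

z = -4.22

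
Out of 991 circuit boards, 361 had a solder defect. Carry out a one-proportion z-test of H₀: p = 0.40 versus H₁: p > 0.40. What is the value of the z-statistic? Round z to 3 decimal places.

p̂ = 361/991 = 0.36428.
Null standard error: √(0.40·0.60/991) = √0.000242180 = 0.015562.
z = (0.36428 − 0.40)/0.015562 = -0.03572/0.015562 = -2.295.

z = -2.295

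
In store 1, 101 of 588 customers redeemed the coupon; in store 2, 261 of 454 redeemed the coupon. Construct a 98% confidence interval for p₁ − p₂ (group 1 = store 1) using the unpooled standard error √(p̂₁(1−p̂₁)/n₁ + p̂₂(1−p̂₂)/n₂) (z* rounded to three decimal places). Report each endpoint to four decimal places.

p̂₁ = 101/588 = 0.17177, p̂₂ = 261/454 = 0.57489; p̂₁ − p̂₂ = -0.40312.
SE = √(0.000241946 + 0.000538307) = √0.000780253 = 0.027933.
The 98% critical value is z* = 2.326. Margin of error = 0.06497.
So the interval runs from -0.4681 to -0.3381.

(-0.4681, -0.3381)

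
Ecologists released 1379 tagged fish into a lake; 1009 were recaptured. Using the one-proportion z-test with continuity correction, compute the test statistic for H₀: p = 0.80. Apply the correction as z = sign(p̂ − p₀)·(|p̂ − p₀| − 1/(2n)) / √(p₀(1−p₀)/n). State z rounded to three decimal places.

z = -6.308

With x = 1009 successes in n = 1379, p̂ = 0.73169. p̂ − p₀ = -0.068310.
1/(2n) = 0.000363.
Corrected numerator: |-0.068310| − 0.000363 = 0.067947.
SE₀ = √(0.80·0.20/1379) = 0.010772.
z = (−)0.067947/0.010772 = -6.308.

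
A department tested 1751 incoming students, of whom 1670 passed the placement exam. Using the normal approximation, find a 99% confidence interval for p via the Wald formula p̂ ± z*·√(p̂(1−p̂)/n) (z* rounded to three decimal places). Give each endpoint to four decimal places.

(0.9408, 0.9667)

With x = 1670 successes in n = 1751, p̂ = 0.95374.
Standard error of p̂: √(0.044119/1751) = √0.000025197 = 0.005020.
For 99% confidence, z* = 2.576.
Margin = 2.576·0.005020 = 0.01293.
Interval: 0.95374 ± 0.01293 → (0.9408, 0.9667).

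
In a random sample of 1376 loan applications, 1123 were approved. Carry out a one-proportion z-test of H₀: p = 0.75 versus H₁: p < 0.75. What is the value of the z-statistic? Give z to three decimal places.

The sample proportion is 1123/1376 = 0.81613.
Null standard error: √(0.75·0.25/1376) = √0.000136265 = 0.011673.
Test statistic: z = 0.06613/0.011673 = 5.665.

z = 5.665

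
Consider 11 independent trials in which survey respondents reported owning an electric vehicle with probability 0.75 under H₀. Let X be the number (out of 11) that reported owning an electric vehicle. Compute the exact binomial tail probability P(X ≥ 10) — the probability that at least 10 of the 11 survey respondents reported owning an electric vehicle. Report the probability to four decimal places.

P = 0.1971

X ~ Binomial(n=11, p=0.75).
P(X ≥ 10) = C(11,10)·0.75^10·0.25^1 + C(11,11)·0.75^11·0.25^0.
= 0.154862 + 0.042235 = 0.1971.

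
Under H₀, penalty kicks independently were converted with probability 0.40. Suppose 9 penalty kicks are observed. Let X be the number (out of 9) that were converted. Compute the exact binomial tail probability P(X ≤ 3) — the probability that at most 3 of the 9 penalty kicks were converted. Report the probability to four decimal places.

P = 0.4826

X ~ Binomial(n=9, p=0.40).
P(X ≤ 3) = C(9,0)·0.40^0·0.60^9 + C(9,1)·0.40^1·0.60^8 + C(9,2)·0.40^2·0.60^7 + C(9,3)·0.40^3·0.60^6.
= 0.010078 + 0.060466 + 0.161243 + 0.250823 = 0.4826.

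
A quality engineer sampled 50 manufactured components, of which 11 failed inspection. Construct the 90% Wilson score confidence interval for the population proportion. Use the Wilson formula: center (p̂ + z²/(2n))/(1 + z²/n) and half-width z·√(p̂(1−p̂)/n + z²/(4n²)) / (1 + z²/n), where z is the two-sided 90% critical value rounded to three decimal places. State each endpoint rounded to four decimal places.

p̂ = 11/50 = 0.22000; z = 1.645, so z² = 2.706025.
Denominator 1 + z²/n = 1 + 2.706025/50 = 1.054121.
Adjusted center: (0.22000 + z²/(2n))/1.054121 = 0.23438.
Radicand: p̂(1−p̂)/n + z²/(4n²) = 0.003432000 + 0.000270603 = 0.003702603.
Half-width = z·√(radicand)/denom = 1.645·0.060849/1.054121 = 0.09496.
Interval: 0.23438 ± 0.09496 → (0.1394, 0.3293).

(0.1394, 0.3293)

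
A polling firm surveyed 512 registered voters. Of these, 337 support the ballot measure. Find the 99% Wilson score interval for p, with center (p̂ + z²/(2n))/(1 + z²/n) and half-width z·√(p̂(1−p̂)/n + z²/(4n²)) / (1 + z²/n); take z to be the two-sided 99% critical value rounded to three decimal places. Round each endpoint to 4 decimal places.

p̂ = 337/512 = 0.65820; z = 2.576, so z² = 6.635776.
1 + z²/n = 1.012960.
Adjusted center: (0.65820 + z²/(2n))/1.012960 = 0.65618.
Radicand: p̂(1−p̂)/n + z²/(4n²) = 0.000439398 + 0.000006328 = 0.000445726.
Half-width = z·√(radicand)/denom = 2.576·0.021112/1.012960 = 0.05369.
Interval: 0.65618 ± 0.05369 → (0.6025, 0.7099).

(0.6025, 0.7099)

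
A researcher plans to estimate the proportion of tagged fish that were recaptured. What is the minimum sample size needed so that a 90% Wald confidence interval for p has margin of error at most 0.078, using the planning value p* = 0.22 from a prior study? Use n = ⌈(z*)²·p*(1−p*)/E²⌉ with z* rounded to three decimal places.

n = 77

The 90% critical value is z* = 1.645.
p*(1−p*) = 0.1716.
(z*)²·p*(1−p*)/E² = 2.706025·0.1716/0.006084 = 76.324.
⌈76.324⌉ = 77.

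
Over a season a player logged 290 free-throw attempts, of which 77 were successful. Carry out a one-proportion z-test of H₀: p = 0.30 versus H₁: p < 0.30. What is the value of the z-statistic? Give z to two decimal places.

z = -1.28

p̂ = 77/290 = 0.26552.
Null standard error: √(0.30·0.70/290) = √0.000724138 = 0.026910.
Test statistic: z = -0.03448/0.026910 = -1.28.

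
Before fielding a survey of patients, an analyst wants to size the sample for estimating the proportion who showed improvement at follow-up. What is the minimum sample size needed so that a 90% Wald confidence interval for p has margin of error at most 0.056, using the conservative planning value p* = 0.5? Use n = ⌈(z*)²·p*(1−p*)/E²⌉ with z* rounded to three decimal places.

n = 216

The 90% critical value is z* = 1.645.
p*(1−p*) = 0.2500.
(z*)²·p*(1−p*)/E² = 2.706025·0.2500/0.003136 = 215.723.
⌈215.723⌉ = 216.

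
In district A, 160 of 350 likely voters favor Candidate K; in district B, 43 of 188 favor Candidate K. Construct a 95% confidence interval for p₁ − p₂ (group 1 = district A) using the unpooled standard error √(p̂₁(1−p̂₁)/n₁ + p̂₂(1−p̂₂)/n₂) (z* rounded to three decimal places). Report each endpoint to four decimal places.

(0.1489, 0.3080)

p̂₁ = 0.45714, p̂₂ = 0.22872, so the observed difference is 0.22842.
SE = √(0.000709038 + 0.000938346) = √0.001647384 = 0.040588.
The 95% critical value is z* = 1.960. Margin = 1.960·0.040588 = 0.07955.
Interval: 0.22842 ± 0.07955 → (0.1489, 0.3080).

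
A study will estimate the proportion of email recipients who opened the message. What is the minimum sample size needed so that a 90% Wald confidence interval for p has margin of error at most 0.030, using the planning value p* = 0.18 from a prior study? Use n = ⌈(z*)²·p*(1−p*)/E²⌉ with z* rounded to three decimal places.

The 90% critical value is z* = 1.645.
p*(1−p*) = 0.1476.
Required n before rounding: 2.706025 × 0.1476 / 0.030² = 443.788.
⌈443.788⌉ = 444.

n = 444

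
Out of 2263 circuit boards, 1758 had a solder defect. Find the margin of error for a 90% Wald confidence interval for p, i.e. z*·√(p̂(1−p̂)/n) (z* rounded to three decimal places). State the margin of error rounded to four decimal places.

p̂ = 1758/2263 = 0.77684.
Standard error of p̂: √(0.173357/2263) = √0.000076605 = 0.008752.
The 90% critical value is z* = 1.645.
Margin of error = z*·SE = 1.645 × 0.008752 = 0.0144.

ME = 0.0144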